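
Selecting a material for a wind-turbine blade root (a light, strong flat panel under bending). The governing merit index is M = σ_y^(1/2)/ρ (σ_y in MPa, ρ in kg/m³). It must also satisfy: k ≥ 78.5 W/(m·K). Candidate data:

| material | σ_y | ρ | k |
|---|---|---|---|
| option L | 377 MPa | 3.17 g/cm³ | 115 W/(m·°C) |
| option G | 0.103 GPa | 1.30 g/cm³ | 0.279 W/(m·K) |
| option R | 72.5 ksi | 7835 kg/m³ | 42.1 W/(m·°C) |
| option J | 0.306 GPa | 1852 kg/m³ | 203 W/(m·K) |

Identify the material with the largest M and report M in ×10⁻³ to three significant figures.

option J, M = 9.45×10⁻³

Screen on constraints: k ≥ 78.5 W/(m·K). Survivors: option L, option J.
After converting to SI:
  option L: σ_y = 377.0 MPa, ρ = 3170 kg/m³
  option J: σ_y = 306.0 MPa, ρ = 1852 kg/m³
  option J: M = 9.45×10⁻³
  option L: M = 6.13×10⁻³
Highest index: option J.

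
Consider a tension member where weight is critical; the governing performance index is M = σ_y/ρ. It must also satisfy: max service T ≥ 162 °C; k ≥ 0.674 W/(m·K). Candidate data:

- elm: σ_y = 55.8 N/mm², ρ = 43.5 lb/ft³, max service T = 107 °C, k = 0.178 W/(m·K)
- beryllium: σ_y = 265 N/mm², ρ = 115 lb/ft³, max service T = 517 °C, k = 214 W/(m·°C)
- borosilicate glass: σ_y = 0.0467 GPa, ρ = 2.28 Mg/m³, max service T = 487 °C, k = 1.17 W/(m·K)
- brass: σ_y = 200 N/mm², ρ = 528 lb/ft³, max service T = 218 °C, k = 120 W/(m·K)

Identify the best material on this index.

Screen on constraints: max service T ≥ 162 °C; k ≥ 0.674 W/(m·K). Survivors: beryllium, borosilicate glass, brass.
After converting to SI:
  beryllium: σ_y = 265.0 MPa, ρ = 1842 kg/m³
  borosilicate glass: σ_y = 46.70 MPa, ρ = 2280 kg/m³
  brass: σ_y = 200.0 MPa, ρ = 8458 kg/m³
  beryllium: M = 144 kN·m/kg
  brass: M = 23.6 kN·m/kg
  borosilicate glass: M = 20.5 kN·m/kg
Beryllium ranks first.

beryllium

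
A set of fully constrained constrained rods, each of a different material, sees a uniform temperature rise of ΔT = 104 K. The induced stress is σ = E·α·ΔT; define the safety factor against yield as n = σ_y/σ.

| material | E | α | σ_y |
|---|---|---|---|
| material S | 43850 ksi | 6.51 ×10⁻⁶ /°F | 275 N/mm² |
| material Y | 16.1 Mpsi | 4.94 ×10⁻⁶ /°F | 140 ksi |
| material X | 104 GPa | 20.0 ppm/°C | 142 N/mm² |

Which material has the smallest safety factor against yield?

material X

Per material, after unit conversion:
  material S: E = 302.3, α = 11.7, σ_y = 275.0 → σ = 368 MPa, n = 0.746
  material Y: E = 111.0, α = 8.89, σ_y = 965.3 → σ = 103 MPa, n = 9.40
  material X: E = 104.0, α = 20.0, σ_y = 142.0 → σ = 216 MPa, n = 0.656
Material X has the lowest safety factor, n = 0.656.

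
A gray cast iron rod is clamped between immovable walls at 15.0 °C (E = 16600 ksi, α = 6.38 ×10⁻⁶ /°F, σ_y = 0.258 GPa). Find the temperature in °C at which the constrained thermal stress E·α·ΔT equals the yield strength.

E = 16600 ksi = 114.5 GPa.
α = 6.38×10⁻⁶/°F × 9/5 = 11.5×10⁻⁶/K.
σ_y = 0.258 GPa = 258.0 MPa.
E·α·ΔT = 258.0 MPa ⇒ ΔT = 258.0 / (114.5×10³ × 11.5×10⁻⁶) = 196.3 K.
T = 15.0 + 196.3 = 211.3 °C.

211 °C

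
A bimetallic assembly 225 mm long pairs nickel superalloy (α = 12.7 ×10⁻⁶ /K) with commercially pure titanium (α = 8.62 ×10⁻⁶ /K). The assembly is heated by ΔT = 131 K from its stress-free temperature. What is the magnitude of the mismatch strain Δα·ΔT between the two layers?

5.34×10⁻⁴

Δα = |12.7 − 8.62|×10⁻⁶/K = 4.08×10⁻⁶/K.
Mismatch strain = Δα·ΔT = 4.08×10⁻⁶ × 131.0 = 5.34×10⁻⁴.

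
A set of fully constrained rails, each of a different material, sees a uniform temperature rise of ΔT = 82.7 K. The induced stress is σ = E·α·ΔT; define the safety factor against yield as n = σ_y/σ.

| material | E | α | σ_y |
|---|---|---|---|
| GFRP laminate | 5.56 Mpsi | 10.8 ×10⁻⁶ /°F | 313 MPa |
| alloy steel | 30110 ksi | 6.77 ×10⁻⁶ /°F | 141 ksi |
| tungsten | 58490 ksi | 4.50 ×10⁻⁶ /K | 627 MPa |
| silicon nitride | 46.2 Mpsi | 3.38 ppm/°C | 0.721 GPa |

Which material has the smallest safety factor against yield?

In consistent units (E in GPa, α in ×10⁻⁶/K, σ_y in MPa):
  GFRP laminate: E = 38.33, α = 19.4, σ_y = 313.0 → σ = 61.6 MPa, n = 5.08
  alloy steel: E = 207.6, α = 12.2, σ_y = 972.2 → σ = 209 MPa, n = 4.65
  tungsten: E = 403.3, α = 4.50, σ_y = 627.0 → σ = 150 MPa, n = 4.18
  silicon nitride: E = 318.5, α = 3.38, σ_y = 721.0 → σ = 89.0 MPa, n = 8.10
Smallest n: tungsten with n = 4.18.

tungsten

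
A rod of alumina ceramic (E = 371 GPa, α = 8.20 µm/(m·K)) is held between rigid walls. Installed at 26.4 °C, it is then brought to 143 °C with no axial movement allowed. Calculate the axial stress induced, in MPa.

355 MPa

ΔT = 116.6 K. Constrained thermal stress σ = E·α·ΔT = 371.0×10³ MPa × 8.20×10⁻⁶ × 116.6 = 355 MPa (compressive).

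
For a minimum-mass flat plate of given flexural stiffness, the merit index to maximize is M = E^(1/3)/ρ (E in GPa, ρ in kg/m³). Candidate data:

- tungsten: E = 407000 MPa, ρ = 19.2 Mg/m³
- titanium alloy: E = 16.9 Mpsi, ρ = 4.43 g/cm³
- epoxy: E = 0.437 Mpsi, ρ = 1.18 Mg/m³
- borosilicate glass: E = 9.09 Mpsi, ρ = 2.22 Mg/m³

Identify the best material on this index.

borosilicate glass

After converting to SI:
  tungsten: E = 407.0 GPa, ρ = 19200 kg/m³
  titanium alloy: E = 116.5 GPa, ρ = 4430 kg/m³
  epoxy: E = 3.013 GPa, ρ = 1180 kg/m³
  borosilicate glass: E = 62.67 GPa, ρ = 2220 kg/m³
  borosilicate glass: M = 1.79×10⁻³
  epoxy: M = 1.22×10⁻³
  titanium alloy: M = 1.10×10⁻³
  tungsten: M = 0.386×10⁻³
Borosilicate glass ranks first.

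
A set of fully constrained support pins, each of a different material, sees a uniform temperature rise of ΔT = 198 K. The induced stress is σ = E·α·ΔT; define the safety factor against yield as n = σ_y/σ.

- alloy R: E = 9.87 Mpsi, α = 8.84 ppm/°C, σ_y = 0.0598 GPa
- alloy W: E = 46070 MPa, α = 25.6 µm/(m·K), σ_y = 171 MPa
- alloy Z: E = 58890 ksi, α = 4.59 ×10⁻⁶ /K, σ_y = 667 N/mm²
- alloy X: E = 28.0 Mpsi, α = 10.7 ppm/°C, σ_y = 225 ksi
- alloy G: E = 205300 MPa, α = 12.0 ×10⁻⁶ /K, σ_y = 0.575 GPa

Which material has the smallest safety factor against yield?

alloy R

In consistent units (E in GPa, α in ×10⁻⁶/K, σ_y in MPa):
  alloy R: E = 68.05, α = 8.84, σ_y = 59.80 → σ = 119 MPa, n = 0.502
  alloy W: E = 46.07, α = 25.6, σ_y = 171.0 → σ = 234 MPa, n = 0.732
  alloy Z: E = 406.0, α = 4.59, σ_y = 667.0 → σ = 369 MPa, n = 1.81
  alloy X: E = 193.1, α = 10.7, σ_y = 1551 → σ = 409 MPa, n = 3.79
  alloy G: E = 205.3, α = 12.0, σ_y = 575.0 → σ = 488 MPa, n = 1.18
Alloy R has the lowest safety factor, n = 0.502.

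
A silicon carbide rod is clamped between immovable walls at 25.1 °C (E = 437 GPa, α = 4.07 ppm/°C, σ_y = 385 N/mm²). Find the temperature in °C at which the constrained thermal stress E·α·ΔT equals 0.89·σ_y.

218 °C

σ_y = 385 N/mm² = 385.0 MPa.
E·α·ΔT = 342.6 MPa ⇒ ΔT = 342.6 / (437.0×10³ × 4.07×10⁻⁶) = 192.7 K.
T = 25.1 + 192.7 = 217.8 °C.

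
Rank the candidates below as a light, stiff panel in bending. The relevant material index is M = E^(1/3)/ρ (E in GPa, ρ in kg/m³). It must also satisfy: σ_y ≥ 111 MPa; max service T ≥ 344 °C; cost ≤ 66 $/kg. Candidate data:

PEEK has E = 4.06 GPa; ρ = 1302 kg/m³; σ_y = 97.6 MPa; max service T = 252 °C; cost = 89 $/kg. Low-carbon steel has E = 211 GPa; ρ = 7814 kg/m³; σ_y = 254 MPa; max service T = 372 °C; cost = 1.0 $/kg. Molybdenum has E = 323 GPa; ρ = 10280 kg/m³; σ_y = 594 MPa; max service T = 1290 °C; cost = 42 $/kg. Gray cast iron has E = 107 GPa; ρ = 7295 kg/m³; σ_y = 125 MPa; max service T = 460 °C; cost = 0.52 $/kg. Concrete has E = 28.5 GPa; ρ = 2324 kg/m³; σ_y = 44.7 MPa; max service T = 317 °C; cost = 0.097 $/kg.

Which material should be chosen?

low-carbon steel

Screen on constraints: σ_y ≥ 111 MPa; max service T ≥ 344 °C; cost ≤ 66 $/kg. Survivors: low-carbon steel, molybdenum, gray cast iron.
Evaluate M for each candidate:
  low-carbon steel: M = 0.762×10⁻³
  molybdenum: M = 0.667×10⁻³
  gray cast iron: M = 0.651×10⁻³
Low-carbon steel has the largest M.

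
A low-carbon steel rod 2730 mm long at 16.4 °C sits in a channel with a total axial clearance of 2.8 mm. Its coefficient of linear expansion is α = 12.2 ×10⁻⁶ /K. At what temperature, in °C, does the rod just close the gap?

100 °C

α·L₀·ΔT = 2.8 mm ⇒ ΔT = 2.8 / (12.2×10⁻⁶ × 2730.0) = 84.07 K.
T = 16.4 + 84.07 = 100.5 °C.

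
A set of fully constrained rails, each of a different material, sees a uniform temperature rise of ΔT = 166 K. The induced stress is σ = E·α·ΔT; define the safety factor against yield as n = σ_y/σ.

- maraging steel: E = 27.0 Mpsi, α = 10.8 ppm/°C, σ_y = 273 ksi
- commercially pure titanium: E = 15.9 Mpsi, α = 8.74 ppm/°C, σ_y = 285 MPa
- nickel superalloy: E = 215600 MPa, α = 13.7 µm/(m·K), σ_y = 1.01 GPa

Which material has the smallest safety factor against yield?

Per material, after unit conversion:
  maraging steel: E = 186.2, α = 10.8, σ_y = 1882 → σ = 334 MPa, n = 5.64
  commercially pure titanium: E = 109.6, α = 8.74, σ_y = 285.0 → σ = 159 MPa, n = 1.79
  nickel superalloy: E = 215.6, α = 13.7, σ_y = 1010 → σ = 490 MPa, n = 2.06
The minimum is commercially pure titanium at n = 1.79.

commercially pure titanium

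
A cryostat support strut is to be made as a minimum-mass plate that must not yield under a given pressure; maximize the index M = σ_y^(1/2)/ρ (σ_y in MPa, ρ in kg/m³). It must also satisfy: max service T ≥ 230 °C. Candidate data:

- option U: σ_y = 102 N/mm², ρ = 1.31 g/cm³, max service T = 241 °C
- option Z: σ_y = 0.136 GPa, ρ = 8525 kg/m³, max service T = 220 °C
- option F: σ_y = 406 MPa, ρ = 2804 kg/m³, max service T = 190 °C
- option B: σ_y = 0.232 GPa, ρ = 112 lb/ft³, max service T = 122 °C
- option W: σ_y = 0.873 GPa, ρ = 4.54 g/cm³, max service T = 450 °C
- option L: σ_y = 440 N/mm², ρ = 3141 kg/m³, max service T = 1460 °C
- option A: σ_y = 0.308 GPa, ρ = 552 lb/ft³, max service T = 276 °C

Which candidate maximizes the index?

Screen on constraints: max service T ≥ 230 °C. Survivors: option U, option W, option L, option A.
After converting to SI:
  option U: σ_y = 102.0 MPa, ρ = 1310 kg/m³
  option W: σ_y = 873.0 MPa, ρ = 4540 kg/m³
  option L: σ_y = 440.0 MPa, ρ = 3141 kg/m³
  option A: σ_y = 308.0 MPa, ρ = 8842 kg/m³
  option U: M = 7.71×10⁻³
  option L: M = 6.68×10⁻³
  option W: M = 6.51×10⁻³
  option A: M = 1.98×10⁻³
Option U has the largest M.

option U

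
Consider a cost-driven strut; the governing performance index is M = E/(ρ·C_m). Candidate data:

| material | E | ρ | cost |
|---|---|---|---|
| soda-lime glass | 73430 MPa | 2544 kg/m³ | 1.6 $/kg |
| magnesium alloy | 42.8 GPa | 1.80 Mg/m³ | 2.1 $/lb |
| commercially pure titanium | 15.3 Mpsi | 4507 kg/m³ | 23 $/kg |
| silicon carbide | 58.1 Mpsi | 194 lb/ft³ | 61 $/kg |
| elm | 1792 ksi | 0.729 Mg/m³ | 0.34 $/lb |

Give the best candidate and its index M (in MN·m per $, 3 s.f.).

elm, M = 22.6 MN·m per $

Putting every candidate on a common basis:
  soda-lime glass: E = 73.43 GPa, ρ = 2544 kg/m³, cost = 1.600 $/kg
  magnesium alloy: E = 42.80 GPa, ρ = 1800 kg/m³, cost = 4.630 $/kg
  commercially pure titanium: E = 105.5 GPa, ρ = 4507 kg/m³, cost = 23.00 $/kg
  silicon carbide: E = 400.6 GPa, ρ = 3108 kg/m³, cost = 61.00 $/kg
  elm: E = 12.36 GPa, ρ = 729.0 kg/m³, cost = 0.7496 $/kg
  elm: M = 22.6 MN·m per $
  soda-lime glass: M = 18.0 MN·m per $
  magnesium alloy: M = 5.14 MN·m per $
  silicon carbide: M = 2.11 MN·m per $
  commercially pure titanium: M = 1.02 MN·m per $
Elm ranks first.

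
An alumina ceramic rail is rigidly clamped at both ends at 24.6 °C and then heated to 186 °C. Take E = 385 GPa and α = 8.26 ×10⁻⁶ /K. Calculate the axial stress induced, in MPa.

513 MPa

ΔT = 161.4 K. Constrained thermal stress σ = E·α·ΔT = 385.0×10³ MPa × 8.26×10⁻⁶ × 161.4 = 513 MPa (compressive).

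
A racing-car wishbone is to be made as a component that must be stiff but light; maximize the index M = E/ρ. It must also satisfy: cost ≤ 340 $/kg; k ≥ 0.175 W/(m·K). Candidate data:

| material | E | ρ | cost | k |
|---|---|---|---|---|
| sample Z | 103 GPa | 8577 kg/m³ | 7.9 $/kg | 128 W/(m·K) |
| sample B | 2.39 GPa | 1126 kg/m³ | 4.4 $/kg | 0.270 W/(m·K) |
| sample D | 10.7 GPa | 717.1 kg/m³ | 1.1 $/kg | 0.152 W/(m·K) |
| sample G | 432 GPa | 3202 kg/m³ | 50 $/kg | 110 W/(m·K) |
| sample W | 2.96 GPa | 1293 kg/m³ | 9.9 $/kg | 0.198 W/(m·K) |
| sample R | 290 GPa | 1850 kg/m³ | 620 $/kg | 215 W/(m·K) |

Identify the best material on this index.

Screen on constraints: cost ≤ 340 $/kg; k ≥ 0.175 W/(m·K). Survivors: sample Z, sample B, sample G, sample W.
Per-candidate index values:
  sample G: M = 135 MN·m/kg
  sample Z: M = 12.0 MN·m/kg
  sample W: M = 2.29 MN·m/kg
  sample B: M = 2.12 MN·m/kg
The maximum is for sample G.

sample G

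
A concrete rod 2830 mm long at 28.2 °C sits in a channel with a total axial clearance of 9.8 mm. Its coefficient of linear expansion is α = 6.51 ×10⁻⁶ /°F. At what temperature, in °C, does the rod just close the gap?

324 °C

α = 6.51×10⁻⁶/°F × 9/5 = 11.7×10⁻⁶/K.
α·L₀·ΔT = 9.8 mm ⇒ ΔT = 9.8 / (11.7×10⁻⁶ × 2830.0) = 295.5 K.
T = 28.2 + 295.5 = 323.7 °C.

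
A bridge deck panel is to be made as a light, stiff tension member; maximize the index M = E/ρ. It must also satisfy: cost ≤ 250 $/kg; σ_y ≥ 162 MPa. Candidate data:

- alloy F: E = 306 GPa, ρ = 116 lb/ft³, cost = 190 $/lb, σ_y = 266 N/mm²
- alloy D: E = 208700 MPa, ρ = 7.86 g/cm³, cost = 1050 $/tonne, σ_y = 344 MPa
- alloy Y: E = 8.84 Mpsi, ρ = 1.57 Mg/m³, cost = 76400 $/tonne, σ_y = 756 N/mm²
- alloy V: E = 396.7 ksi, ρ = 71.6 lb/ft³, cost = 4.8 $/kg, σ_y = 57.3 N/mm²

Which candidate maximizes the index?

alloy Y

Screen on constraints: cost ≤ 250 $/kg; σ_y ≥ 162 MPa. Survivors: alloy D, alloy Y.
Convert each candidate to consistent units, then evaluate M:
  alloy D: E = 208.7 GPa, ρ = 7860 kg/m³
  alloy Y: E = 60.95 GPa, ρ = 1570 kg/m³
  alloy Y: M = 38.8 MN·m/kg
  alloy D: M = 26.6 MN·m/kg
Alloy Y ranks first.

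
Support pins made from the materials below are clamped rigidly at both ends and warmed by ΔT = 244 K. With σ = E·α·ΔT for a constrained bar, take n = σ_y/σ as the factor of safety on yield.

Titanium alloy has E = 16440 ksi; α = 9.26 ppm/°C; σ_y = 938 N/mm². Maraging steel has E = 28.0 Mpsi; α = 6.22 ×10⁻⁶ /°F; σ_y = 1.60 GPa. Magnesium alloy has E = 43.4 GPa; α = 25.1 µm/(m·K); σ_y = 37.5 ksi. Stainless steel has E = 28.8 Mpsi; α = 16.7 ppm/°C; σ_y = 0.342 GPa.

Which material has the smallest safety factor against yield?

Per material, after unit conversion:
  titanium alloy: E = 113.3, α = 9.26, σ_y = 938.0 → σ = 256 MPa, n = 3.66
  maraging steel: E = 193.1, α = 11.2, σ_y = 1600 → σ = 527 MPa, n = 3.03
  magnesium alloy: E = 43.40, α = 25.1, σ_y = 258.6 → σ = 266 MPa, n = 0.973
  stainless steel: E = 198.6, α = 16.7, σ_y = 342.0 → σ = 809 MPa, n = 0.423
Smallest n: stainless steel with n = 0.423.

stainless steel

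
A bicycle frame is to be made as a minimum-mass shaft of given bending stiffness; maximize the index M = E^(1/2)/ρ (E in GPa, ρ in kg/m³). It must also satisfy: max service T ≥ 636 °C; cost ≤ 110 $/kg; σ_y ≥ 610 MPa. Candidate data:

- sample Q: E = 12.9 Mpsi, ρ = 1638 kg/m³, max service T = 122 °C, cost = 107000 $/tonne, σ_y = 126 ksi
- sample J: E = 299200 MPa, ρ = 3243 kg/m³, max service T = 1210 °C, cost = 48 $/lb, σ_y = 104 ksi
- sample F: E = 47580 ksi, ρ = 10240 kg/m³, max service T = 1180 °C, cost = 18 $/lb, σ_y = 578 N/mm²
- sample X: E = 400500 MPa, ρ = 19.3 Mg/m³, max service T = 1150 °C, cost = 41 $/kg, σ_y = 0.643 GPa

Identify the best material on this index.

sample J

Screen on constraints: max service T ≥ 636 °C; cost ≤ 110 $/kg; σ_y ≥ 610 MPa. Survivors: sample J, sample X.
Convert each candidate to consistent units, then evaluate M:
  sample J: E = 299.2 GPa, ρ = 3243 kg/m³
  sample X: E = 400.5 GPa, ρ = 19300 kg/m³
  sample J: M = 5.33×10⁻³
  sample X: M = 1.04×10⁻³
The maximum is for sample J.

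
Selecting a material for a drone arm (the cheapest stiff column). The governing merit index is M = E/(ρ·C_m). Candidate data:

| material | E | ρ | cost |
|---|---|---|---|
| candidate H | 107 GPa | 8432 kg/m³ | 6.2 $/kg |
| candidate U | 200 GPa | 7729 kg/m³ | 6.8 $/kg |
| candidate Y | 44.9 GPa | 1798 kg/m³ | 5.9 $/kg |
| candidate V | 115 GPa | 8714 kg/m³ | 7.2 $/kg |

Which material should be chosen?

Computing M directly (units already consistent):
  candidate Y: M = 4.23 MN·m per $
  candidate U: M = 3.81 MN·m per $
  candidate H: M = 2.05 MN·m per $
  candidate V: M = 1.83 MN·m per $
Candidate Y ranks first.

candidate Y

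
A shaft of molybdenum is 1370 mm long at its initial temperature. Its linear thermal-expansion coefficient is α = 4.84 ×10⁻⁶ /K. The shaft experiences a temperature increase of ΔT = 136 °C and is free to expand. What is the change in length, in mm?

0.902 mm

ΔL = α·L₀·ΔT = 4.84×10⁻⁶ × 1370 mm × 136.0 K = 0.902 mm.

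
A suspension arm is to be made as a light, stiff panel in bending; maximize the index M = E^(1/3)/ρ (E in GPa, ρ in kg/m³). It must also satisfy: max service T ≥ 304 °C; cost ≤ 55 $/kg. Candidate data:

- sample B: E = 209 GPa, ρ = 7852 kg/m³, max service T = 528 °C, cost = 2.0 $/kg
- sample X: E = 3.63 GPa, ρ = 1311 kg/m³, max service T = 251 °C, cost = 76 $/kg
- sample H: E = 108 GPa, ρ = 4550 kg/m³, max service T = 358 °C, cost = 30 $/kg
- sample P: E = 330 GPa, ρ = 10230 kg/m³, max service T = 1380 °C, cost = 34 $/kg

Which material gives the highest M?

Screen on constraints: max service T ≥ 304 °C; cost ≤ 55 $/kg. Survivors: sample B, sample H, sample P.
Per-candidate index values:
  sample H: M = 1.05×10⁻³
  sample B: M = 0.756×10⁻³
  sample P: M = 0.676×10⁻³
Highest index: sample H.

sample H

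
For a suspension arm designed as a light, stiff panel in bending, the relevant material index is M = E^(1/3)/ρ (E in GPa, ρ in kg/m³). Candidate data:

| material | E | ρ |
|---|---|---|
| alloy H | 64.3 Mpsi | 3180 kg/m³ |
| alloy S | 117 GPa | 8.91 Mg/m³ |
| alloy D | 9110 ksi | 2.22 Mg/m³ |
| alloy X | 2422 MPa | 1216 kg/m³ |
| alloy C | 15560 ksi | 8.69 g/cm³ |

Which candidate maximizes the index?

alloy H

Normalizing units and computing the index:
  alloy H: E = 443.3 GPa, ρ = 3180 kg/m³
  alloy S: E = 117.0 GPa, ρ = 8910 kg/m³
  alloy D: E = 62.81 GPa, ρ = 2220 kg/m³
  alloy X: E = 2.422 GPa, ρ = 1216 kg/m³
  alloy C: E = 107.3 GPa, ρ = 8690 kg/m³
  alloy H: M = 2.40×10⁻³
  alloy D: M = 1.79×10⁻³
  alloy X: M = 1.10×10⁻³
  alloy S: M = 0.549×10⁻³
  alloy C: M = 0.547×10⁻³
Alloy H has the largest M.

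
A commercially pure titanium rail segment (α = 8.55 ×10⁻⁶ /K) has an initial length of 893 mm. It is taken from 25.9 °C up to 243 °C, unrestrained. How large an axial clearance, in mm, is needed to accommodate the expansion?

1.66 mm

ΔT = 243 − 25.9 = 217.1 K.
ΔL = α·L₀·ΔT = 8.55×10⁻⁶ × 893 mm × 217.1 K = 1.66 mm.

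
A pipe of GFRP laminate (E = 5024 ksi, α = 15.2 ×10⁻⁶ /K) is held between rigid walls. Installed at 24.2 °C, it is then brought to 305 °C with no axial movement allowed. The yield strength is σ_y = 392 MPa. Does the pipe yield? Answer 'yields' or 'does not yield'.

E = 5024 ksi = 34.64 GPa.
ΔT = 280.8 K. Constrained thermal stress σ = E·α·ΔT = 34.64×10³ MPa × 15.2×10⁻⁶ × 280.8 = 148 MPa (compressive).
Compare to σ_y = 392 MPa: σ < σ_y, so it does not yield.

does not yield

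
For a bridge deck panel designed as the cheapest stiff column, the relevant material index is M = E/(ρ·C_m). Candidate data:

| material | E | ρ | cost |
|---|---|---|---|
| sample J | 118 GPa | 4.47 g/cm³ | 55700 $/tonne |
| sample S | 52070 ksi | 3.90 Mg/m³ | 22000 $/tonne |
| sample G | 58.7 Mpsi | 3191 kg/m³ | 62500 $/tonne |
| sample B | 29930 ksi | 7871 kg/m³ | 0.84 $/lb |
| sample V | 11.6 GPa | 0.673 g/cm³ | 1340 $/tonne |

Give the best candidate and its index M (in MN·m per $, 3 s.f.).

sample B, M = 14.2 MN·m per $

Putting every candidate on a common basis:
  sample J: E = 118.0 GPa, ρ = 4470 kg/m³, cost = 55.70 $/kg
  sample S: E = 359.0 GPa, ρ = 3900 kg/m³, cost = 22.00 $/kg
  sample G: E = 404.7 GPa, ρ = 3191 kg/m³, cost = 62.50 $/kg
  sample B: E = 206.4 GPa, ρ = 7871 kg/m³, cost = 1.852 $/kg
  sample V: E = 11.60 GPa, ρ = 673.0 kg/m³, cost = 1.340 $/kg
  sample B: M = 14.2 MN·m per $
  sample V: M = 12.9 MN·m per $
  sample S: M = 4.18 MN·m per $
  sample G: M = 2.03 MN·m per $
  sample J: M = 0.474 MN·m per $
Sample B ranks first.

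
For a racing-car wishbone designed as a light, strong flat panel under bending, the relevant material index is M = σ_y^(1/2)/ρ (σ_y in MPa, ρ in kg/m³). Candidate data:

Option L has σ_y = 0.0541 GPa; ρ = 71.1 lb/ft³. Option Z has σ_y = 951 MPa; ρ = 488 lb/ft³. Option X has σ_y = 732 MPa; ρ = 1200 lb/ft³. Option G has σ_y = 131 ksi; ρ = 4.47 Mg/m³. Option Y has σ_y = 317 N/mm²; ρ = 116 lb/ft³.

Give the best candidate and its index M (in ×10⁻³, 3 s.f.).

In SI units:
  option L: σ_y = 54.10 MPa, ρ = 1139 kg/m³
  option Z: σ_y = 951.0 MPa, ρ = 7817 kg/m³
  option X: σ_y = 732.0 MPa, ρ = 19220 kg/m³
  option G: σ_y = 903.2 MPa, ρ = 4470 kg/m³
  option Y: σ_y = 317.0 MPa, ρ = 1858 kg/m³
  option Y: M = 9.58×10⁻³
  option G: M = 6.72×10⁻³
  option L: M = 6.46×10⁻³
  option Z: M = 3.95×10⁻³
  option X: M = 1.41×10⁻³
Highest index: option Y.

option Y, M = 9.58×10⁻³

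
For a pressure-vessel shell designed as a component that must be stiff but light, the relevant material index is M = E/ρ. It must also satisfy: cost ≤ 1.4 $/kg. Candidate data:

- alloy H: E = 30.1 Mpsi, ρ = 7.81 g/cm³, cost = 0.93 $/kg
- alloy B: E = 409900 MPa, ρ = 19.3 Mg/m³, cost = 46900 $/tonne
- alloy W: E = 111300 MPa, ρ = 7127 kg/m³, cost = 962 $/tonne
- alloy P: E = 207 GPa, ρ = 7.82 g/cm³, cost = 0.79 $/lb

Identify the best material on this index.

alloy H

Screen on constraints: cost ≤ 1.4 $/kg. Survivors: alloy H, alloy W.
Convert each candidate to consistent units, then evaluate M:
  alloy H: E = 207.5 GPa, ρ = 7810 kg/m³
  alloy W: E = 111.3 GPa, ρ = 7127 kg/m³
  alloy H: M = 26.6 MN·m/kg
  alloy W: M = 15.6 MN·m/kg
Alloy H has the largest M.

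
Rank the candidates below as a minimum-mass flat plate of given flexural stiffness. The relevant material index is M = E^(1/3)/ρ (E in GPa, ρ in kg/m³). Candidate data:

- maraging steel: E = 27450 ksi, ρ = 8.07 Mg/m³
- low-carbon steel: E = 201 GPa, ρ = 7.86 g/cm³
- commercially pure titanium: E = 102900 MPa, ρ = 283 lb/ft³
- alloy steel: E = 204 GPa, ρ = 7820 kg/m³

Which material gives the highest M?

In SI units:
  maraging steel: E = 189.3 GPa, ρ = 8070 kg/m³
  low-carbon steel: E = 201.0 GPa, ρ = 7860 kg/m³
  commercially pure titanium: E = 102.9 GPa, ρ = 4533 kg/m³
  alloy steel: E = 204.0 GPa, ρ = 7820 kg/m³
  commercially pure titanium: M = 1.03×10⁻³
  alloy steel: M = 0.753×10⁻³
  low-carbon steel: M = 0.745×10⁻³
  maraging steel: M = 0.711×10⁻³
The maximum is for commercially pure titanium.

commercially pure titanium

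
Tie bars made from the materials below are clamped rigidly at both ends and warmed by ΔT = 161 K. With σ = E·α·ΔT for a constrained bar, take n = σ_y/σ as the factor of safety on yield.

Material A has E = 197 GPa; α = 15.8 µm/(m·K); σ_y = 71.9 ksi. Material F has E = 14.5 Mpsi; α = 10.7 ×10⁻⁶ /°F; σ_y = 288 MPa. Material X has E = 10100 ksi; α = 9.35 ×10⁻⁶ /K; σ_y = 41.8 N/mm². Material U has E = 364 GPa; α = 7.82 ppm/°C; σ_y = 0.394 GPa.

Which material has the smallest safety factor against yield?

material X

Per material, after unit conversion:
  material A: E = 197.0, α = 15.8, σ_y = 495.7 → σ = 501 MPa, n = 0.989
  material F: E = 99.97, α = 19.3, σ_y = 288.0 → σ = 310 MPa, n = 0.929
  material X: E = 69.64, α = 9.35, σ_y = 41.80 → σ = 105 MPa, n = 0.399
  material U: E = 364.0, α = 7.82, σ_y = 394.0 → σ = 458 MPa, n = 0.860
The minimum is material X at n = 0.399.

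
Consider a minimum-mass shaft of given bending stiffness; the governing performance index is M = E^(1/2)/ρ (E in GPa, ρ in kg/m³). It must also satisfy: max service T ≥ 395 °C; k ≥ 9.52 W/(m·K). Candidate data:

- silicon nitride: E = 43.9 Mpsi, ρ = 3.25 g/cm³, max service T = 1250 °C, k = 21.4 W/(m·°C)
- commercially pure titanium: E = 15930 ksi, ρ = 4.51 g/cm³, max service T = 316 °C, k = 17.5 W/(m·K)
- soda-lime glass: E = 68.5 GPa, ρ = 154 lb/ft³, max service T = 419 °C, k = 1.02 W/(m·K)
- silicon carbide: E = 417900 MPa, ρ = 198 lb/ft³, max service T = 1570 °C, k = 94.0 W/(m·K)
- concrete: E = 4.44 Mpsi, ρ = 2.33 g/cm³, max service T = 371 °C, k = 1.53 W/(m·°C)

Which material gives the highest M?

silicon carbide

Screen on constraints: max service T ≥ 395 °C; k ≥ 9.52 W/(m·K). Survivors: silicon nitride, silicon carbide.
Putting every candidate on a common basis:
  silicon nitride: E = 302.7 GPa, ρ = 3250 kg/m³
  silicon carbide: E = 417.9 GPa, ρ = 3172 kg/m³
  silicon carbide: M = 6.45×10⁻³
  silicon nitride: M = 5.35×10⁻³
Highest index: silicon carbide.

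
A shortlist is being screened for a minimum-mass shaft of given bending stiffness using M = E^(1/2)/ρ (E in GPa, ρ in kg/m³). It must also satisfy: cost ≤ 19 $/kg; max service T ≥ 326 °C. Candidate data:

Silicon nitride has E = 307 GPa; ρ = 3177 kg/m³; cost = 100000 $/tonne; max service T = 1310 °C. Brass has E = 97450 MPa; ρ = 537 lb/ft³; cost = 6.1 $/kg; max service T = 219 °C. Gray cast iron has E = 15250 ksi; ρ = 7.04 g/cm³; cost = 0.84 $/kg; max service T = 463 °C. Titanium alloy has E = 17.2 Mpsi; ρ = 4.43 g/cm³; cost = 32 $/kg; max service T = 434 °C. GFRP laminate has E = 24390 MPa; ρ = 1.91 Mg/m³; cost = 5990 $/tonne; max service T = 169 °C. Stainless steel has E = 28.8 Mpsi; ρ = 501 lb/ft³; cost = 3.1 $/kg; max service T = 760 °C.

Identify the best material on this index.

Screen on constraints: cost ≤ 19 $/kg; max service T ≥ 326 °C. Survivors: gray cast iron, stainless steel.
Putting every candidate on a common basis:
  gray cast iron: E = 105.1 GPa, ρ = 7040 kg/m³
  stainless steel: E = 198.6 GPa, ρ = 8025 kg/m³
  stainless steel: M = 1.76×10⁻³
  gray cast iron: M = 1.46×10⁻³
Stainless steel has the largest M.

stainless steel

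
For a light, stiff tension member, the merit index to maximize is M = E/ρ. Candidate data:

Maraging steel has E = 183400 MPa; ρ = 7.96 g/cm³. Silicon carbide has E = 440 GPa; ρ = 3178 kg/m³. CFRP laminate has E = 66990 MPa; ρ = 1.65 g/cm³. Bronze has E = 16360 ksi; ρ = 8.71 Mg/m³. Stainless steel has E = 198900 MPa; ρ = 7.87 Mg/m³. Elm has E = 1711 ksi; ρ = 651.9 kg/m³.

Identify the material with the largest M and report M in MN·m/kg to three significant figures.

After converting to SI:
  maraging steel: E = 183.4 GPa, ρ = 7960 kg/m³
  silicon carbide: E = 440.0 GPa, ρ = 3178 kg/m³
  CFRP laminate: E = 66.99 GPa, ρ = 1650 kg/m³
  bronze: E = 112.8 GPa, ρ = 8710 kg/m³
  stainless steel: E = 198.9 GPa, ρ = 7870 kg/m³
  elm: E = 11.80 GPa, ρ = 651.9 kg/m³
  silicon carbide: M = 138 MN·m/kg
  CFRP laminate: M = 40.6 MN·m/kg
  stainless steel: M = 25.3 MN·m/kg
  maraging steel: M = 23.0 MN·m/kg
  elm: M = 18.1 MN·m/kg
  bronze: M = 13.0 MN·m/kg
Silicon carbide ranks first.

silicon carbide, M = 138 MN·m/kg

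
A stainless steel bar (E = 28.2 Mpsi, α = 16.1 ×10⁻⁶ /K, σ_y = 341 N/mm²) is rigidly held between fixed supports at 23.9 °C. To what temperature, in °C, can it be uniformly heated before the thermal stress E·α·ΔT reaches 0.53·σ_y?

81.6 °C

E = 28.2 Mpsi = 194.4 GPa.
σ_y = 341 N/mm² = 341.0 MPa.
E·α·ΔT = 180.7 MPa ⇒ ΔT = 180.7 / (194.4×10³ × 16.1×10⁻⁶) = 57.73 K.
T = 23.9 + 57.73 = 81.63 °C.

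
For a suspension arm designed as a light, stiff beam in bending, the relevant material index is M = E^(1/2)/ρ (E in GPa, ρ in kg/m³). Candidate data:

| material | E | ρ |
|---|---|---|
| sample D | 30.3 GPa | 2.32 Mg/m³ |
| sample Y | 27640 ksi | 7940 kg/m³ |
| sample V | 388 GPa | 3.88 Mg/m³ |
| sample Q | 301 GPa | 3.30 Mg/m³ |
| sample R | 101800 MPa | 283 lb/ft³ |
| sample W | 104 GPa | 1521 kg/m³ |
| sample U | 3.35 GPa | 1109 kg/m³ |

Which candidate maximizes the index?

Convert each candidate to consistent units, then evaluate M:
  sample D: E = 30.30 GPa, ρ = 2320 kg/m³
  sample Y: E = 190.6 GPa, ρ = 7940 kg/m³
  sample V: E = 388.0 GPa, ρ = 3880 kg/m³
  sample Q: E = 301.0 GPa, ρ = 3300 kg/m³
  sample R: E = 101.8 GPa, ρ = 4533 kg/m³
  sample W: E = 104.0 GPa, ρ = 1521 kg/m³
  sample U: E = 3.350 GPa, ρ = 1109 kg/m³
  sample W: M = 6.70×10⁻³
  sample Q: M = 5.26×10⁻³
  sample V: M = 5.08×10⁻³
  sample D: M = 2.37×10⁻³
  sample R: M = 2.23×10⁻³
  sample Y: M = 1.74×10⁻³
  sample U: M = 1.65×10⁻³
Sample W has the largest M.

sample W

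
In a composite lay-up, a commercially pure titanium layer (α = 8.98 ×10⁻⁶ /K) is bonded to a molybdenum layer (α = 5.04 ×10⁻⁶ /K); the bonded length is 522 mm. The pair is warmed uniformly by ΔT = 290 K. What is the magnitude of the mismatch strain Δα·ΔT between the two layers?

1.14×10⁻³

Δα = |8.98 − 5.04|×10⁻⁶/K = 3.94×10⁻⁶/K.
Mismatch strain = Δα·ΔT = 3.94×10⁻⁶ × 290.0 = 1.14×10⁻³.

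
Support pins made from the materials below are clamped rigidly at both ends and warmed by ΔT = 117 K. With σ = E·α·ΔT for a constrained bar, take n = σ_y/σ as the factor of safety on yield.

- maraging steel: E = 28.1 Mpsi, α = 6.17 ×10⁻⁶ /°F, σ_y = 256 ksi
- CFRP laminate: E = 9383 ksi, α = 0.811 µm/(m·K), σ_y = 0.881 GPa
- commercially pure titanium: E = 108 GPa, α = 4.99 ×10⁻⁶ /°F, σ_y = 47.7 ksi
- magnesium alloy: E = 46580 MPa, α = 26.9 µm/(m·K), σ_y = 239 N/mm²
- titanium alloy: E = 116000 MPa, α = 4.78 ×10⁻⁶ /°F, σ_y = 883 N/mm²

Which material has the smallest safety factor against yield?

Converting E to GPa, α to ×10⁻⁶/K, σ_y to MPa, then σ and n for each:
  maraging steel: E = 193.7, α = 11.1, σ_y = 1765 → σ = 252 MPa, n = 7.01
  CFRP laminate: E = 64.69, α = 0.811, σ_y = 881.0 → σ = 6.14 MPa, n = 144
  commercially pure titanium: E = 108.0, α = 8.98, σ_y = 328.9 → σ = 113 MPa, n = 2.90
  magnesium alloy: E = 46.58, α = 26.9, σ_y = 239.0 → σ = 147 MPa, n = 1.63
  titanium alloy: E = 116.0, α = 8.60, σ_y = 883.0 → σ = 117 MPa, n = 7.56
Magnesium alloy has the lowest safety factor, n = 1.63.

magnesium alloy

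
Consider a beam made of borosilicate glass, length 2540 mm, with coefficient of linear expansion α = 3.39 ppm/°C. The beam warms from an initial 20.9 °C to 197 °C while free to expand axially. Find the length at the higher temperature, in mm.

ΔT = 197 − 20.9 = 176.1 K.
ΔL = α·L₀·ΔT = 3.39×10⁻⁶ × 2540 mm × 176.1 K = 1.52 mm.
L = L₀ + ΔL = 2540 + 1.52 = 2541.5 mm.

2541.5 mm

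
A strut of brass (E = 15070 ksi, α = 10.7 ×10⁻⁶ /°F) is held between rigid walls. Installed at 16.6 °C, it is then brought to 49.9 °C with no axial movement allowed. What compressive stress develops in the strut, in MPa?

66.6 MPa

E = 15070 ksi = 103.9 GPa.
α = 10.7×10⁻⁶/°F × 9/5 = 19.3×10⁻⁶/K.
ΔT = 33.30 K. Constrained thermal stress σ = E·α·ΔT = 103.9×10³ MPa × 19.3×10⁻⁶ × 33.30 = 66.6 MPa (compressive).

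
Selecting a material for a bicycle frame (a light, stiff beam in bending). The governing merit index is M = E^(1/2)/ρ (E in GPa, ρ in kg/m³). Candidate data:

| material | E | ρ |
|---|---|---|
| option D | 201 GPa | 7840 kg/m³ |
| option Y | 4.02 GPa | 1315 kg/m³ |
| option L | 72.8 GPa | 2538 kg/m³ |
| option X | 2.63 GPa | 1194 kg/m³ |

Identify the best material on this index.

option L

Computing M directly (units already consistent):
  option L: M = 3.36×10⁻³
  option D: M = 1.81×10⁻³
  option Y: M = 1.52×10⁻³
  option X: M = 1.36×10⁻³
Option L has the largest M.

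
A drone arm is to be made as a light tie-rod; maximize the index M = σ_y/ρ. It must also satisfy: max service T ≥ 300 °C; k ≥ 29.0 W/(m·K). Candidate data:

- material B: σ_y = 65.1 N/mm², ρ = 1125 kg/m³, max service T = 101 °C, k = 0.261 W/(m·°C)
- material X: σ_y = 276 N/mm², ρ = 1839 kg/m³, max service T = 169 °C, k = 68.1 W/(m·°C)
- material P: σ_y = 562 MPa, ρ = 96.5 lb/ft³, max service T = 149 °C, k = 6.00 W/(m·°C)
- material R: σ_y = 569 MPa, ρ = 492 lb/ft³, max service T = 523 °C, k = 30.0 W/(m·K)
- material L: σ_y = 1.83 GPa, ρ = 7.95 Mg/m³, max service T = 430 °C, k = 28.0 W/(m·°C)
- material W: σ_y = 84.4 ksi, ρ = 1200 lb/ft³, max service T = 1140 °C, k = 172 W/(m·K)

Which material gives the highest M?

Screen on constraints: max service T ≥ 300 °C; k ≥ 29.0 W/(m·K). Survivors: material R, material W.
Normalizing units and computing the index:
  material R: σ_y = 569.0 MPa, ρ = 7881 kg/m³
  material W: σ_y = 581.9 MPa, ρ = 19220 kg/m³
  material R: M = 72.2 kN·m/kg
  material W: M = 30.3 kN·m/kg
The maximum is for material R.

material R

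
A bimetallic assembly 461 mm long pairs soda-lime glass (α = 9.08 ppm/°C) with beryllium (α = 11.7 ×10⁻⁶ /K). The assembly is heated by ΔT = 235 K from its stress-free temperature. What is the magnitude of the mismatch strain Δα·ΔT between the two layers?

6.16×10⁻⁴

Δα = |9.08 − 11.7|×10⁻⁶/K = 2.62×10⁻⁶/K.
Mismatch strain = Δα·ΔT = 2.62×10⁻⁶ × 235.0 = 6.16×10⁻⁴.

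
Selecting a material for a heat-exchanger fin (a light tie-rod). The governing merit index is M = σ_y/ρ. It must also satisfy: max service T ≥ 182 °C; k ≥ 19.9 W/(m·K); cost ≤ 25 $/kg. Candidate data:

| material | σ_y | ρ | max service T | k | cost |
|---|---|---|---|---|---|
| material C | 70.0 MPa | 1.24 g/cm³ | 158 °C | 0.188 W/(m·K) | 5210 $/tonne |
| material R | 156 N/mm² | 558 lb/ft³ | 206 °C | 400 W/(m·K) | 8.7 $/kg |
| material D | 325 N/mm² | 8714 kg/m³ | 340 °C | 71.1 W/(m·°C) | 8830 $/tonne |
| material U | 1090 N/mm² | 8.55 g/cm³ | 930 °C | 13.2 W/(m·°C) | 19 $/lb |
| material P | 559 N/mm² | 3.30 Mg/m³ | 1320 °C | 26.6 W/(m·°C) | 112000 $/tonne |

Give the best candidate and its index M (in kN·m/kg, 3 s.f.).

material D, M = 37.3 kN·m/kg

Screen on constraints: max service T ≥ 182 °C; k ≥ 19.9 W/(m·K); cost ≤ 25 $/kg. Survivors: material R, material D.
After converting to SI:
  material R: σ_y = 156.0 MPa, ρ = 8938 kg/m³
  material D: σ_y = 325.0 MPa, ρ = 8714 kg/m³
  material D: M = 37.3 kN·m/kg
  material R: M = 17.5 kN·m/kg
Material D has the largest M.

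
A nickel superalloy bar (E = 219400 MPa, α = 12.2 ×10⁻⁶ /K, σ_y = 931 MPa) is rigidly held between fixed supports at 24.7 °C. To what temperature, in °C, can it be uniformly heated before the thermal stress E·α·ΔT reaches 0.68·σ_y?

261 °C

E = 219400 MPa = 219.4 GPa.
E·α·ΔT = 633.1 MPa ⇒ ΔT = 633.1 / (219.4×10³ × 12.2×10⁻⁶) = 236.5 K.
T = 24.7 + 236.5 = 261.2 °C.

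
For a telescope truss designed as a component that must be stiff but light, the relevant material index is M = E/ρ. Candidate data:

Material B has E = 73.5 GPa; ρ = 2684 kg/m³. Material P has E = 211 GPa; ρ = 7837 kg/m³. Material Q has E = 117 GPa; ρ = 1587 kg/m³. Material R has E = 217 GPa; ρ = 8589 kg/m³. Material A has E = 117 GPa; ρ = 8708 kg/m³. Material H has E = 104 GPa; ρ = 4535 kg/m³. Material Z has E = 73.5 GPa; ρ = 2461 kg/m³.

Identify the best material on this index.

material Q

Per-candidate index values:
  material Q: M = 73.7 MN·m/kg
  material Z: M = 29.9 MN·m/kg
  material B: M = 27.4 MN·m/kg
  material P: M = 26.9 MN·m/kg
  material R: M = 25.3 MN·m/kg
  material H: M = 22.9 MN·m/kg
  material A: M = 13.4 MN·m/kg
Material Q ranks first.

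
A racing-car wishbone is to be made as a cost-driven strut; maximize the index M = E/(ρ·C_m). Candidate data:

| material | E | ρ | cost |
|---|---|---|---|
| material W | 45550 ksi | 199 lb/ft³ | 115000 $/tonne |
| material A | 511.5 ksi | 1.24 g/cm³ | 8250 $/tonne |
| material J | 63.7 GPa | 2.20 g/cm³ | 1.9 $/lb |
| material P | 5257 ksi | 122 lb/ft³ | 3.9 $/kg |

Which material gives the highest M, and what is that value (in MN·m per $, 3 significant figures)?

material J, M = 6.91 MN·m per $

Normalizing units and computing the index:
  material W: E = 314.1 GPa, ρ = 3188 kg/m³, cost = 115.0 $/kg
  material A: E = 3.527 GPa, ρ = 1240 kg/m³, cost = 8.250 $/kg
  material J: E = 63.70 GPa, ρ = 2200 kg/m³, cost = 4.189 $/kg
  material P: E = 36.25 GPa, ρ = 1954 kg/m³, cost = 3.900 $/kg
  material J: M = 6.91 MN·m per $
  material P: M = 4.76 MN·m per $
  material W: M = 0.857 MN·m per $
  material A: M = 0.345 MN·m per $
The maximum is for material J.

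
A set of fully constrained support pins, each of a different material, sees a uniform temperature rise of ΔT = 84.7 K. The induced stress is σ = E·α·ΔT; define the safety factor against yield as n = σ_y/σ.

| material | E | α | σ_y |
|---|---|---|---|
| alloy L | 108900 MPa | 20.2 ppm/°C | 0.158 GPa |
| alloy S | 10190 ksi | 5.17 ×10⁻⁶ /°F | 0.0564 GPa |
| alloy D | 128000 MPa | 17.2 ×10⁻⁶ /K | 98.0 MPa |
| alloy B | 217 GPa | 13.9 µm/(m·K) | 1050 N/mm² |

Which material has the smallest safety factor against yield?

alloy D

With everything in SI (GPa, ×10⁻⁶/K, MPa):
  alloy L: E = 108.9, α = 20.2, σ_y = 158.0 → σ = 186 MPa, n = 0.848
  alloy S: E = 70.26, α = 9.31, σ_y = 56.40 → σ = 55.4 MPa, n = 1.02
  alloy D: E = 128.0, α = 17.2, σ_y = 98.00 → σ = 186 MPa, n = 0.526
  alloy B: E = 217.0, α = 13.9, σ_y = 1050 → σ = 255 MPa, n = 4.11
Alloy D has the lowest safety factor, n = 0.526.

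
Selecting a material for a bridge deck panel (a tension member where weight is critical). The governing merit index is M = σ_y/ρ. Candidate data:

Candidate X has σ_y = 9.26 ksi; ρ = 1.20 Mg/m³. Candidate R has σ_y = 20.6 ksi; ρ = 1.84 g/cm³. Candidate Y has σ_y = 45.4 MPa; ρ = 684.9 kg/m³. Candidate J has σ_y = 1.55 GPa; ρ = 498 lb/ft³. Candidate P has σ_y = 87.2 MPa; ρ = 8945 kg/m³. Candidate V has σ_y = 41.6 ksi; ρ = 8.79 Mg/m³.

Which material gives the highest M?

candidate J

In SI units:
  candidate X: σ_y = 63.85 MPa, ρ = 1200 kg/m³
  candidate R: σ_y = 142.0 MPa, ρ = 1840 kg/m³
  candidate Y: σ_y = 45.40 MPa, ρ = 684.9 kg/m³
  candidate J: σ_y = 1550 MPa, ρ = 7977 kg/m³
  candidate P: σ_y = 87.20 MPa, ρ = 8945 kg/m³
  candidate V: σ_y = 286.8 MPa, ρ = 8790 kg/m³
  candidate J: M = 194 kN·m/kg
  candidate R: M = 77.2 kN·m/kg
  candidate Y: M = 66.3 kN·m/kg
  candidate X: M = 53.2 kN·m/kg
  candidate V: M = 32.6 kN·m/kg
  candidate P: M = 9.75 kN·m/kg
Highest index: candidate J.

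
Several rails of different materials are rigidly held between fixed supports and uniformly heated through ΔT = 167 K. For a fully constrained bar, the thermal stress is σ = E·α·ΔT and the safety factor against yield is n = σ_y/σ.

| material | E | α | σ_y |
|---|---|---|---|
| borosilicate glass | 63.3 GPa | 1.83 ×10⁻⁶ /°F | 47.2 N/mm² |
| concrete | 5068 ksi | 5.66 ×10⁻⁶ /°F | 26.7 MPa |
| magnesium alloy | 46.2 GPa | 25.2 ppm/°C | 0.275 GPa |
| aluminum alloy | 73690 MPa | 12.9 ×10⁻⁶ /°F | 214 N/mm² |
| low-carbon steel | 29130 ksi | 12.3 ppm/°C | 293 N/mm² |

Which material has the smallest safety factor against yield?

With everything in SI (GPa, ×10⁻⁶/K, MPa):
  borosilicate glass: E = 63.30, α = 3.29, σ_y = 47.20 → σ = 34.8 MPa, n = 1.36
  concrete: E = 34.94, α = 10.2, σ_y = 26.70 → σ = 59.5 MPa, n = 0.449
  magnesium alloy: E = 46.20, α = 25.2, σ_y = 275.0 → σ = 194 MPa, n = 1.41
  aluminum alloy: E = 73.69, α = 23.2, σ_y = 214.0 → σ = 286 MPa, n = 0.749
  low-carbon steel: E = 200.8, α = 12.3, σ_y = 293.0 → σ = 413 MPa, n = 0.710
The minimum is concrete at n = 0.449.

concrete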